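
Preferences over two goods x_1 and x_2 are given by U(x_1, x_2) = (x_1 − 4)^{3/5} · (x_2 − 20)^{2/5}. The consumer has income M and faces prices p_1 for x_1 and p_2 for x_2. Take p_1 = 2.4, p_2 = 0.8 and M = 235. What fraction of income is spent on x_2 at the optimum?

MRS = (3/2)·(x_2−20)/(x_1−4). Tangency with p_1/p_2 gives x_2−20 = (2/3)·(p_1/p_2)·(x_1−4).
Substituting into the budget: x_1* = 4 + 0.6·(M − 4·p_1 − 20·p_2)/p_1, and x_2* = 20 + 0.4·(…)/p_2.
Discretionary income = 235 − 4·2.4 − 20·0.8 = 209.4; x_1* = 4 + 0.6·209.4/2.4 = 56.35; x_2* = 20 + 0.4·209.4/0.8 = 124.7.
Expenditure on x_2: 0.8·124.7 = 99.76; share = 0.4245.

share on x_2 = 0.4245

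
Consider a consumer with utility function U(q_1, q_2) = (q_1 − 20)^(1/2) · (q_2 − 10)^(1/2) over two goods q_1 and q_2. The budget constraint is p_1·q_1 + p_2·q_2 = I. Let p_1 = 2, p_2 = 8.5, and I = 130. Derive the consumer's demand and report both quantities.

q_1* = 21.25, q_2* = 10.2941

This is Cobb-Douglas in (q_1−20, q_2−10): tangency gives 0.5·p_2·(q_2−10) = 0.5·p_1·(q_1−20).
Substituting into the budget: q_1* = 20 + 0.5·(I − 20·p_1 − 10·p_2)/p_1, and q_2* = 10 + 0.5·(…)/p_2.
Discretionary income = 130 − 20·2 − 10·8.5 = 5; q_1* = 20 + 0.5·5/2 = 21.25; q_2* = 10 + 0.5·5/8.5 = 10.2941.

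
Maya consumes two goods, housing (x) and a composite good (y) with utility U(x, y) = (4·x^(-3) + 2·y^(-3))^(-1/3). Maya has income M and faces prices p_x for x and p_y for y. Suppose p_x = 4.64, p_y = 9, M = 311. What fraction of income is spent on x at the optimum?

MRS = MU_x/MU_y = 2·(y/x)^(4). Set equal to p_x/p_y.
Hence y/x = ((1/2)·p_x/p_y)^(1/(4)), i.e. raised to the 0.25 power.
With the ratio pinned down, the budget gives x* = M/(p_x + p_y·(y/x)) and y* = (y/x)·x*.
Numerically y/x = 0.712543, so x* = 311/(4.64 + 9·0.712543) = 28.1374 and y* = 0.712543·28.1374 = 20.0491.
Expenditure on x: 4.64·28.1374 = 130.5577; share = 0.4198.

share on x = 0.4198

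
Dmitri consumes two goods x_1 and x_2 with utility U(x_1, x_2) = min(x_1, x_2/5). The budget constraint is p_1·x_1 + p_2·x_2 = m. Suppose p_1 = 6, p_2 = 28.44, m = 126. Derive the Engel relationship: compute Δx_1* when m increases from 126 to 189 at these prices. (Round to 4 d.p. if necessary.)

Leontief preferences: the optimum is at the kink where x_1/1 = x_2/5, i.e. x_2 = 5·x_1.
Budget: p_1·x_1 + p_2·5·x_1 = m, so (p_1 + 5·p_2)·x_1 = m.
Demand: x_1*(p_1,p_2,m) = m/(p_1 + 5·p_2), x_2* = 5·m/(p_1 + 5·p_2).
Here 6 + 5·28.44 = 148.2, giving x_1* = 0.8502.
At m' = 189: x_1* = 1.2753. Change: 1.2753 − 0.8502 = 0.4251.

Δx_1* = 0.4251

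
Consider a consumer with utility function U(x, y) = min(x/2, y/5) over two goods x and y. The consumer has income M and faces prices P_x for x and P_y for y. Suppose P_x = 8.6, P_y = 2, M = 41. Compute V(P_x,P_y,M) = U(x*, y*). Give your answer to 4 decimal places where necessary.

With perfect complements, no substitution: consume in ratio x:y = 2:5.
Budget: P_x·x + P_y·(5/2)·x = M, so (2·P_x + 5·P_y)·x = 2·M.
Demand: x*(P_x,P_y,M) = 2·M/(2·P_x + 5·P_y), y* = 5·M/(2·P_x + 5·P_y).
Here 2·8.6 + 5·2 = 27.2, giving x* = 3.0147 and y* = 7.5368.
Utility at the optimum: U(3.0147, 7.5368) = 1.5074.

V = 1.5074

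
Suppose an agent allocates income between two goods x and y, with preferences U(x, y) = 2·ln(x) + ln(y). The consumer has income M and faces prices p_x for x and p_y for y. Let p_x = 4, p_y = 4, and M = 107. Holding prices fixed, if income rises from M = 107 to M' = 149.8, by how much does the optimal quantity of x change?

Tangency: MRS = 2·y/x = p_x/p_y.
Rearranging, p_y·y = (1/2)·p_x·x. Substituting into the budget gives p_x·x·(1 + (1/2)) = M.
Demand: x*(p_x,p_y,M) = 2/3·M/p_x and y* = 1/3·M/p_y.
At p_x=4, p_y=4, M=107: x* = 2/3·107/4 = 17.8333.
At M' = 149.8: x* = 24.9667. Change: 24.9667 − 17.8333 = 7.1333.

Δx* = 7.1333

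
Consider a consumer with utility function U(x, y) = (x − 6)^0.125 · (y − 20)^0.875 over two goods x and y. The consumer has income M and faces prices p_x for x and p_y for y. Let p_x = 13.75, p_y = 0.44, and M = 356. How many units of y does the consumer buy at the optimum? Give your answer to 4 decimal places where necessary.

y* = 546.392

Substituting into the budget: x* = 6 + 0.125·(M − 6·p_x − 20·p_y)/p_x, and y* = 20 + 0.875·(…)/p_y.
Discretionary income = 356 − 6·13.75 − 20·0.44 = 264.7; y* = 20 + 0.875·264.7/0.44 = 546.392.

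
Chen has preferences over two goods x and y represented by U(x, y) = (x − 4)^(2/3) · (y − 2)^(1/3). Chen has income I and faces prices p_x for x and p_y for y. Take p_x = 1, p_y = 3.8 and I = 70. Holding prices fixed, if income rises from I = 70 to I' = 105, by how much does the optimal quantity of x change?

Let x' = x−4, y' = y−2. MRS = 2·y'/x' = p_x/p_y.
After buying the subsistence bundle (4, 2), a share 2/3 of the remaining income goes to x: x* = 4 + 2/3·(I − 4p_x − 2p_y)/p_x.
Discretionary income = 70 − 4·1 − 2·3.8 = 58.4; x* = 4 + 2/3·58.4/1 = 42.9333.
At I' = 105: x* = 66.2667. Change: 66.2667 − 42.9333 = 23.3333.

Δx* = 23.3333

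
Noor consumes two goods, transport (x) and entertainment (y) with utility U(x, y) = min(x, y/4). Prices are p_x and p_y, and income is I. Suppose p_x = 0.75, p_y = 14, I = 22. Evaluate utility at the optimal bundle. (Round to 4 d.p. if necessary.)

With perfect complements, no substitution: consume in ratio x:y = 1:4.
Budget: p_x·x + p_y·4·x = I, so (p_x + 4·p_y)·x = I.
Demand: x*(p_x,p_y,I) = I/(p_x + 4·p_y), y* = 4·I/(p_x + 4·p_y).
Here 0.75 + 4·14 = 56.75, giving x* = 0.3877 and y* = 1.5507.
Utility at the optimum: U(0.3877, 1.5507) = 0.3877.

V = 0.3877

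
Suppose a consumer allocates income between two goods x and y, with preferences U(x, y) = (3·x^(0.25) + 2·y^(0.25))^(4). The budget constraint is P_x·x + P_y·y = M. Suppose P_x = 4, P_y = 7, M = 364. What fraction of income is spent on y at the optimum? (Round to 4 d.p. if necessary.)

MU_x ∝ 3·x^(-0.75), MU_y ∝ 2·y^(-0.75), so MRS = (3/2)·(y/x)^(0.75) = P_x/P_y.
Hence y/x = ((2/3)·P_x/P_y)^(1/(0.75)), i.e. raised to the 4/3 power.
Substitute y = (y/x)·x into the budget: x* = M/(P_x + P_y·(y/x)).
Numerically y/x = 0.27616, so x* = 364/(4 + 7·0.27616) = 61.3505 and y* = 0.27616·61.3505 = 16.9426.
Expenditure on y: 7·16.9426 = 118.5979; share = 0.3258.

share on y = 0.3258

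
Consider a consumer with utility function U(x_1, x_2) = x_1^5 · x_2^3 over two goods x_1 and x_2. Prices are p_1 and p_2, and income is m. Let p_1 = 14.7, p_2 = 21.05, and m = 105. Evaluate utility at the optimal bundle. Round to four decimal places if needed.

V = 11605.5388

The MRS is (5/3)·x_2/x_1. Set MRS = p_1/p_2.
So 5·p_2·x_2 = 3·p_1·x_1; combined with the budget, a share 0.625 of income goes to x_1.
Demand: x_1*(p_1,p_2,m) = 0.625·m/p_1 and x_2* = 0.375·m/p_2.
At p_1=14.7, p_2=21.05, m=105: x_1* = 0.625·105/14.7 = 4.4643, x_2* = 1.8705.
Utility at the optimum: U(4.4643, 1.8705) = 11605.5388.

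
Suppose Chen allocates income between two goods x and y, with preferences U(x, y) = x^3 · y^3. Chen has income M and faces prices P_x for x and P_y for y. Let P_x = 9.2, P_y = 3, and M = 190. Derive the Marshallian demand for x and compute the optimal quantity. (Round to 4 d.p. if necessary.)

Demand: x*(P_x,P_y,M) = 0.5·M/P_x and y* = 0.5·M/P_y.
At P_x=9.2, P_y=3, M=190: x* = 0.5·190/9.2 = 10.3261.

x* = 10.3261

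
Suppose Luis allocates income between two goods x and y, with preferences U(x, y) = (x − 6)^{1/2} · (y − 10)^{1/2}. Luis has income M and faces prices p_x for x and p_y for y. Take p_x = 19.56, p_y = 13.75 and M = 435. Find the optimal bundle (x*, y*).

x* = 10.6048, y* = 16.5505

Discretionary income = 435 − 6·19.56 − 10·13.75 = 180.14; x* = 6 + 0.5·180.14/19.56 = 10.6048; y* = 10 + 0.5·180.14/13.75 = 16.5505.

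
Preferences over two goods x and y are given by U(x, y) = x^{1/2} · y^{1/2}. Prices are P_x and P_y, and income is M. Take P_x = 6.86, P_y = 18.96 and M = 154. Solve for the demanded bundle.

x* = 11.2245, y* = 4.0612

Tangency: MRS = y/x = P_x/P_y.
So 0.5·P_y·y = 0.5·P_x·x; combined with the budget, a share 0.5 of income goes to x.
Demand: x*(P_x,P_y,M) = 0.5·M/P_x and y* = 0.5·M/P_y.
At P_x=6.86, P_y=18.96, M=154: x* = 0.5·154/6.86 = 11.2245, y* = 4.0612.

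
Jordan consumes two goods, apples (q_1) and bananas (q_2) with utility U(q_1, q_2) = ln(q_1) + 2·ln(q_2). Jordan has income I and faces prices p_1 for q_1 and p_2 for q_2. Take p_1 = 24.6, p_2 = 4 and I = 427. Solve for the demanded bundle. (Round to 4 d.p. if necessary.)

q_1* = 5.7859, q_2* = 71.1667

At p_1=24.6, p_2=4, I=427: q_1* = 1/3·427/24.6 = 5.7859, q_2* = 71.1667.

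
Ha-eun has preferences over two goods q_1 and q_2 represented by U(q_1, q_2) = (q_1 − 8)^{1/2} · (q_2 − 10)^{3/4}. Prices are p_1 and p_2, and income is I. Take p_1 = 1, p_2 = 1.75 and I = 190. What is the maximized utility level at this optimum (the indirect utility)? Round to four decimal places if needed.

Let q_1' = q_1−8, q_2' = q_2−10. MRS = (2/3)·q_2'/q_1' = p_1/p_2.
Substituting into the budget: q_1* = 8 + 0.4·(I − 8·p_1 − 10·p_2)/p_1, and q_2* = 10 + 0.6·(…)/p_2.
Discretionary income = 190 − 8·1 − 10·1.75 = 164.5; q_1* = 8 + 0.4·164.5/1 = 73.8; q_2* = 10 + 0.6·164.5/1.75 = 66.4.
Utility at the optimum: U(73.8, 66.4) = 166.9446.

V = 166.9446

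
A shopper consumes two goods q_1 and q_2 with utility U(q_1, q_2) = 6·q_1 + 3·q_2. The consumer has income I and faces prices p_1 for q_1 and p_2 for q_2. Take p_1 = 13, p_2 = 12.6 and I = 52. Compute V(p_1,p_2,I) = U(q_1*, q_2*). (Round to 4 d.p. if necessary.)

V = 24

Linear utility — the consumer picks whichever good has higher MU/price: 6/13 = 0.4615 vs 3/12.6 = 0.2381.
q_1 gives more utility per dollar, so spend all income on q_1: q_1* = I/p_1, q_2* = 0.
Numerically: q_1* = 4, q_2* = 0.
Utility at the optimum: U(4, 0) = 24.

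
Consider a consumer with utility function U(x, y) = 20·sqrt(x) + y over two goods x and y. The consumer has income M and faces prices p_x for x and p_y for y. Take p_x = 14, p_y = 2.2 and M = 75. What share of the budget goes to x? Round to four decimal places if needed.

Thus x* = (10·p_y/p_x)² — independent of M — with the rest of income spent on y.
Plugging in: x* = (10·2.2/14)² = 2.4694, y* = 18.3766.
Expenditure on x: 14·2.4694 = 34.5714; share = 0.461.

share on x = 0.461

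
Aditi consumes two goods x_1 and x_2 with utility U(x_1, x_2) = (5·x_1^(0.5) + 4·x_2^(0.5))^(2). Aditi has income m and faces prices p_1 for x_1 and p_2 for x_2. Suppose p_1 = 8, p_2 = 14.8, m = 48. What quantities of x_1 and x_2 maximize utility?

Substitute x_2 = (x_2/x_1)·x_1 into the budget: x_1* = m/(p_1 + p_2·(x_2/x_1)).
Numerically x_2/x_1 = 0.186998, so x_1* = 48/(8 + 14.8·0.186998) = 4.4578 and x_2* = 0.186998·4.4578 = 0.8336.

x_1* = 4.4578, x_2* = 0.8336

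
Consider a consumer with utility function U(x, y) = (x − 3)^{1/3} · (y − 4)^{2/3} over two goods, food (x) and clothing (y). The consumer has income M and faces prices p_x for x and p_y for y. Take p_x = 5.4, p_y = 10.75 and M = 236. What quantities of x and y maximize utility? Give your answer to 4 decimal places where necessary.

x* = 13.9136, y* = 14.9643

Let x' = x−3, y' = y−4. MRS = (1/2)·y'/x' = p_x/p_y.
After buying the subsistence bundle (3, 4), a share 1/3 of the remaining income goes to x: x* = 3 + 1/3·(M − 3p_x − 4p_y)/p_x.
Discretionary income = 236 − 3·5.4 − 4·10.75 = 176.8; x* = 3 + 1/3·176.8/5.4 = 13.9136; y* = 4 + 2/3·176.8/10.75 = 14.9643.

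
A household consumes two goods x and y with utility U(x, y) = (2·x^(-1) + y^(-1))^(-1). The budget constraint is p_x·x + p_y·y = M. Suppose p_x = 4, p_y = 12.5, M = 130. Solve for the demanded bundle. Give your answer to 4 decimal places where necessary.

From the CES first-order condition, 2·(y/x)^(2) = p_x/p_y.
Solve for the ratio: y/x = [(1/2)·p_x/p_y]^(0.5).
Substitute y = (y/x)·x into the budget: x* = M/(p_x + p_y·(y/x)).
Numerically y/x = 0.4, so x* = 130/(4 + 12.5·0.4) = 14.4444 and y* = 0.4·14.4444 = 5.7778.

x* = 14.4444, y* = 5.7778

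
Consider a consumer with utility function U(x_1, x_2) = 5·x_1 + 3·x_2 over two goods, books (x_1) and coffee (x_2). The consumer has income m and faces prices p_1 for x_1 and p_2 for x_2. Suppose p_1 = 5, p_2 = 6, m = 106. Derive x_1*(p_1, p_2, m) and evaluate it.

x_1* = 21.2

Linear utility — the consumer picks whichever good has higher MU/price: 5/5 = 1 vs 3/6 = 0.5.
x_1 gives more utility per dollar, so spend all income on x_1: x_1* = m/p_1, x_2* = 0.
Numerically: x_1* = 21.2, x_2* = 0.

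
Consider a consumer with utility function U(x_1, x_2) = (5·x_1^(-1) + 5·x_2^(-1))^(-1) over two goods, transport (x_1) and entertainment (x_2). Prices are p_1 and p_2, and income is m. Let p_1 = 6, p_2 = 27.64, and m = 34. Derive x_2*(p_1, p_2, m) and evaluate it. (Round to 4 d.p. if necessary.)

MRS = MU_x_1/MU_x_2 = (x_2/x_1)^(2). Set equal to p_1/p_2.
Solve for the ratio: x_2/x_1 = [p_1/p_2]^(0.5).
Substitute x_2 = (x_2/x_1)·x_1 into the budget: x_1* = m/(p_1 + p_2·(x_2/x_1)).
Numerically x_2/x_1 = 0.465915, so x_1* = 34/(6 + 27.64·0.465915) = 1.801 and x_2* = 0.465915·1.801 = 0.8391.

x_2* = 0.8391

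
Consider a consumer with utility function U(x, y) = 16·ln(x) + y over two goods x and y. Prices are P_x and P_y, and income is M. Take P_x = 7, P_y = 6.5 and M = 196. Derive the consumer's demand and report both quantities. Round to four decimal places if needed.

x* = 14.8571, y* = 14.1538

MU_x = 16/x, MU_y = 1. Tangency: 16/x = P_x/P_y.
So x*(P_x,P_y) = 16·P_y/P_x, independent of income; and y* = (M − 16·P_y)/P_y.
At the given prices: x* = 16·6.5/7 = 14.8571, and y* = 14.1538.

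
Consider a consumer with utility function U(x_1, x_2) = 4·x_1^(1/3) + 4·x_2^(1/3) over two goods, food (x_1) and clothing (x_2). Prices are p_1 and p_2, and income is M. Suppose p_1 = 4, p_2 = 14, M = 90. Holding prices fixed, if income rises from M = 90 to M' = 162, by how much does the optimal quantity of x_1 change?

MU_x_1 ∝ 4·x_1^(-2/3), MU_x_2 ∝ 4·x_2^(-2/3), so MRS = (x_2/x_1)^(2/3) = p_1/p_2.
Hence x_2/x_1 = (p_1/p_2)^(1/(2/3)), i.e. raised to the 1.5 power.
Substitute x_2 = (x_2/x_1)·x_1 into the budget: x_1* = M/(p_1 + p_2·(x_2/x_1)).
Numerically x_2/x_1 = 0.152721, so x_1* = 90/(4 + 14·0.152721) = 14.6625.
At M' = 162: x_1* = 26.3926. Change: 26.3926 − 14.6625 = 11.73.

Δx_1* = 11.73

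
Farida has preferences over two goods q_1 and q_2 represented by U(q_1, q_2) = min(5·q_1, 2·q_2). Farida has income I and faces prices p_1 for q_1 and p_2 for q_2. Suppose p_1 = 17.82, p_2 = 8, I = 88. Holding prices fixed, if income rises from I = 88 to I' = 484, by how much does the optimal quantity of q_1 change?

With perfect complements, no substitution: consume in ratio q_1:q_2 = 2:5.
Budget: p_1·q_1 + p_2·(5/2)·q_1 = I, so (2·p_1 + 5·p_2)·q_1 = 2·I.
Demand: q_1*(p_1,p_2,I) = 2·I/(2·p_1 + 5·p_2), q_2* = 5·I/(2·p_1 + 5·p_2).
Here 2·17.82 + 5·8 = 75.64, giving q_1* = 2.3268.
At I' = 484: q_1* = 12.7975. Change: 12.7975 − 2.3268 = 10.4707.

Δq_1* = 10.4707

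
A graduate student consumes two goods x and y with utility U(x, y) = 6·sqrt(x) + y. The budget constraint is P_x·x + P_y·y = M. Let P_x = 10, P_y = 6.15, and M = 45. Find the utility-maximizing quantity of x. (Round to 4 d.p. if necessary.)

x* = 3.404

Plugging in: x* = (3·6.15/10)² = 3.404.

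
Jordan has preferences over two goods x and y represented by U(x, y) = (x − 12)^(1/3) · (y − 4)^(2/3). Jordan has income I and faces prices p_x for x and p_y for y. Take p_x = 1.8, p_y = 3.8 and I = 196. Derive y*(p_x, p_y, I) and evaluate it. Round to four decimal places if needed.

After buying the subsistence bundle (12, 4), a share 1/3 of the remaining income goes to x: x* = 12 + 1/3·(I − 12p_x − 4p_y)/p_x.
Discretionary income = 196 − 12·1.8 − 4·3.8 = 159.2; y* = 4 + 2/3·159.2/3.8 = 31.9298.

y* = 31.9298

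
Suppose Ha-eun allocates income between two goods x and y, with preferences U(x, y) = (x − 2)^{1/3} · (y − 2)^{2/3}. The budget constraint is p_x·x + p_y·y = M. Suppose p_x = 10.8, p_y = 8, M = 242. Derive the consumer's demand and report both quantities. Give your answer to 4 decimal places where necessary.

x* = 8.3086, y* = 19.0333

Let x' = x−2, y' = y−2. MRS = (1/2)·y'/x' = p_x/p_y.
Substituting into the budget: x* = 2 + 1/3·(M − 2·p_x − 2·p_y)/p_x, and y* = 2 + 2/3·(…)/p_y.
Discretionary income = 242 − 2·10.8 − 2·8 = 204.4; x* = 2 + 1/3·204.4/10.8 = 8.3086; y* = 2 + 2/3·204.4/8 = 19.0333.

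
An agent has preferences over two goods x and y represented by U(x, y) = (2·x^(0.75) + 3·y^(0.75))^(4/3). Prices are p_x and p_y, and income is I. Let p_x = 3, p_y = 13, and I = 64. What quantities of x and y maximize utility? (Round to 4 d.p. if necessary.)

x* = 20.0838, y* = 0.2884

MU_x ∝ 2·x^(-0.25), MU_y ∝ 3·y^(-0.25), so MRS = (2/3)·(y/x)^(0.25) = p_x/p_y.
Hence y/x = ((3/2)·p_x/p_y)^(1/(0.25)), i.e. raised to the 4 power.
Substitute y = (y/x)·x into the budget: x* = I/(p_x + p_y·(y/x)).
Numerically y/x = 0.014357, so x* = 64/(3 + 13·0.014357) = 20.0838 and y* = 0.014357·20.0838 = 0.2884.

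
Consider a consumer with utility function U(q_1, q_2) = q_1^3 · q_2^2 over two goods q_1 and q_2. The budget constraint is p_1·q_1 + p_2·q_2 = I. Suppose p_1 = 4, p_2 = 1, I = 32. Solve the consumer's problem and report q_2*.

q_2* = 12.8

At p_1=4, p_2=1, I=32: q_2* = 0.4·32/1 = 12.8.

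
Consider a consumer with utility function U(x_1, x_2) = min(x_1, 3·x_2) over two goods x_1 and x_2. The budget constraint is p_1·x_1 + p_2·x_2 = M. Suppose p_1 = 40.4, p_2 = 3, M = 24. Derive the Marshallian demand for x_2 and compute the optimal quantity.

x_2* = 0.1932

Leontief preferences: the optimum is at the kink where x_1/3 = x_2/1, i.e. x_2 = (1/3)·x_1.
Budget: p_1·x_1 + p_2·(1/3)·x_1 = M, so (3·p_1 + p_2)·x_1 = 3·M.
Demand: x_1*(p_1,p_2,M) = 3·M/(3·p_1 + p_2), x_2* = M/(3·p_1 + p_2).
Here 3·40.4 + 3 = 124.2, giving x_2* = 0.1932.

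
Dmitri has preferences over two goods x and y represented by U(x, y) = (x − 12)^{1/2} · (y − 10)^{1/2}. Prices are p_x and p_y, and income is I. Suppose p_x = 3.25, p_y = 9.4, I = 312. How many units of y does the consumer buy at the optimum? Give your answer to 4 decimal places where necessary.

This is Cobb-Douglas in (x−12, y−10): tangency gives 0.5·p_y·(y−10) = 0.5·p_x·(x−12).
Substituting into the budget: x* = 12 + 0.5·(I − 12·p_x − 10·p_y)/p_x, and y* = 10 + 0.5·(…)/p_y.
Discretionary income = 312 − 12·3.25 − 10·9.4 = 179; y* = 10 + 0.5·179/9.4 = 19.5213.

y* = 19.5213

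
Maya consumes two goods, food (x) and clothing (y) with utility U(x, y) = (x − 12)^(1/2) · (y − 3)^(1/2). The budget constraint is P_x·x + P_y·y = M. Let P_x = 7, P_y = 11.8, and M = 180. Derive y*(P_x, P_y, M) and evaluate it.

MRS = (y−3)/(x−12). Tangency with P_x/P_y gives y−3 = (P_x/P_y)·(x−12).
Substituting into the budget: x* = 12 + 0.5·(M − 12·P_x − 3·P_y)/P_x, and y* = 3 + 0.5·(…)/P_y.
Discretionary income = 180 − 12·7 − 3·11.8 = 60.6; y* = 3 + 0.5·60.6/11.8 = 5.5678.

y* = 5.5678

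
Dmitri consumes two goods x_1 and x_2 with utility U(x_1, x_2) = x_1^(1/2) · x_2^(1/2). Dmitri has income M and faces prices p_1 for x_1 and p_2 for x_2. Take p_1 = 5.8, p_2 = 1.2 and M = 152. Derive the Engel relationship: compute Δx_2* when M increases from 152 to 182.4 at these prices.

MU_x_1/MU_x_2 = (0.5·x_2)/(0.5·x_1); tangency sets this equal to p_1/p_2.
So 0.5·p_2·x_2 = 0.5·p_1·x_1; combined with the budget, a share 0.5 of income goes to x_1.
Demand: x_1*(p_1,p_2,M) = 0.5·M/p_1 and x_2* = 0.5·M/p_2.
At p_1=5.8, p_2=1.2, M=152: x_2* = 0.5·152/1.2 = 63.3333.
At M' = 182.4: x_2* = 76. Change: 76 − 63.3333 = 12.6667.

Δx_2* = 12.6667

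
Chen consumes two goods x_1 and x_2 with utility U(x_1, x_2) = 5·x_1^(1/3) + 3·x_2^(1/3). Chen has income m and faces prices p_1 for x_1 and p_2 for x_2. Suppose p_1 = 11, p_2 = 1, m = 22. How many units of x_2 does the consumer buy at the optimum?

x_2* = 13.3434

MRS = MU_x_1/MU_x_2 = (5/3)·(x_2/x_1)^(2/3). Set equal to p_1/p_2.
Hence x_2/x_1 = ((3/5)·p_1/p_2)^(1/(2/3)), i.e. raised to the 1.5 power.
With the ratio pinned down, the budget gives x_1* = m/(p_1 + p_2·(x_2/x_1)) and x_2* = (x_2/x_1)·x_1*.
Numerically x_2/x_1 = 16.955707, so x_1* = 22/(11 + 1·16.955707) = 0.787 and x_2* = 16.955707·0.787 = 13.3434.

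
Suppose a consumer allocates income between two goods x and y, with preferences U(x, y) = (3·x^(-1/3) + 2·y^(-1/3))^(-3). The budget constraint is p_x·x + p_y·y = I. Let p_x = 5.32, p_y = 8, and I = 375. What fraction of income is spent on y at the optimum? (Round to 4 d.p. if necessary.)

share on y = 0.4496

From the CES first-order condition, (3/2)·(y/x)^(4/3) = p_x/p_y.
Solve for the ratio: y/x = [(2/3)·p_x/p_y]^(0.75).
Substitute y = (y/x)·x into the budget: x* = I/(p_x + p_y·(y/x)).
Numerically y/x = 0.54331, so x* = 375/(5.32 + 8·0.54331) = 38.7938 and y* = 0.54331·38.7938 = 21.0771.
Expenditure on y: 8·21.0771 = 168.6167; share = 0.4496.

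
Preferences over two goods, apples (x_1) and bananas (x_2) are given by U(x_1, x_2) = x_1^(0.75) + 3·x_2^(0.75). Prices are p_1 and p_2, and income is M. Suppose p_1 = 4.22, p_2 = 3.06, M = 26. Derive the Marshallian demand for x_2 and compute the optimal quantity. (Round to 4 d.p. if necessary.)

MRS = MU_x_1/MU_x_2 = (1/3)·(x_2/x_1)^(0.25). Set equal to p_1/p_2.
Hence x_2/x_1 = (3·p_1/p_2)^(1/(0.25)), i.e. raised to the 4 power.
With the ratio pinned down, the budget gives x_1* = M/(p_1 + p_2·(x_2/x_1)) and x_2* = (x_2/x_1)·x_1*.
Numerically x_2/x_1 = 292.987517, so x_1* = 26/(4.22 + 3.06·292.987517) = 0.0289 and x_2* = 292.987517·0.0289 = 8.4569.

x_2* = 8.4569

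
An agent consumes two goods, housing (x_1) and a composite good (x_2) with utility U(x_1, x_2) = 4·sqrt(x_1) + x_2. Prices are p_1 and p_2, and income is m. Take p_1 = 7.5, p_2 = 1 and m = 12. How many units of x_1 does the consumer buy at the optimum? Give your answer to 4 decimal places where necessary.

Set MRS = p_1/p_2: 2·x_1^(−1/2) = p_1/p_2.
Solve: √x_1 = 2·p_2/p_1, so x_1*(p_1,p_2) = (2·p_2/p_1)², and x_2* = (m − p_1·x_1*)/p_2.
Plugging in: x_1* = (2·1/7.5)² = 0.0711.

x_1* = 0.0711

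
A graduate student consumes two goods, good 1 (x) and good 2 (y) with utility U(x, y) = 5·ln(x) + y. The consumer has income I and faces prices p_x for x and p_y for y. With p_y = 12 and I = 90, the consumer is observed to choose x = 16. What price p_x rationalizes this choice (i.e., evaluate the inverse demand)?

MU_x = 5/x, MU_y = 1. Tangency: 5/x = p_x/p_y.
So x*(p_x,p_y) = 5·p_y/p_x, independent of income; and y* = (I − 5·p_y)/p_y.
Set x* = 16 in the demand function and solve for p_x: p_x = 3.75.

p_x = 3.75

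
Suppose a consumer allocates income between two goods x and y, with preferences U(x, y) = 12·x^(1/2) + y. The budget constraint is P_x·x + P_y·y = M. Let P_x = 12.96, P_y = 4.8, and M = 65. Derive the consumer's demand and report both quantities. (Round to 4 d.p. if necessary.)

x* = 4.9383, y* = 0.2083

Utility is quasi-linear in y; the FOC for x is 6/√x = P_x/P_y.
Solve: √x = 6·P_y/P_x, so x*(P_x,P_y) = (6·P_y/P_x)², and y* = (M − P_x·x*)/P_y.
Plugging in: x* = (6·4.8/12.96)² = 4.9383, y* = 0.2083.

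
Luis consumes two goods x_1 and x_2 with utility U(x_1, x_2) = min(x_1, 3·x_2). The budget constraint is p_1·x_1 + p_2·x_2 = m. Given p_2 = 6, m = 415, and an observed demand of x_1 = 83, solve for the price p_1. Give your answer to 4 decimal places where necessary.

p_1 = 3

With perfect complements, no substitution: consume in ratio x_1:x_2 = 3:1.
Budget: p_1·x_1 + p_2·(1/3)·x_1 = m, so (3·p_1 + p_2)·x_1 = 3·m.
Demand: x_1*(p_1,p_2,m) = 3·m/(3·p_1 + p_2), x_2* = m/(3·p_1 + p_2).
Set x_1* = 83 in the demand function and solve for p_1: p_1 = 3.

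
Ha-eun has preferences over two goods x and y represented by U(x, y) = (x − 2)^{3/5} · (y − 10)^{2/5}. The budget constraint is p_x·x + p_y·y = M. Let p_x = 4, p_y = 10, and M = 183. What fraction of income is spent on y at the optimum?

share on y = 0.7104

MRS = (3/2)·(y−10)/(x−2). Tangency with p_x/p_y gives y−10 = (2/3)·(p_x/p_y)·(x−2).
Substituting into the budget: x* = 2 + 0.6·(M − 2·p_x − 10·p_y)/p_x, and y* = 10 + 0.4·(…)/p_y.
Discretionary income = 183 − 2·4 − 10·10 = 75; x* = 2 + 0.6·75/4 = 13.25; y* = 10 + 0.4·75/10 = 13.
Expenditure on y: 10·13 = 130; share = 0.7104.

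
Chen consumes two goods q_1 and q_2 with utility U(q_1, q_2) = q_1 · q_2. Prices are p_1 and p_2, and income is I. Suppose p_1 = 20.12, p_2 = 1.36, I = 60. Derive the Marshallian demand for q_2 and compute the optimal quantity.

q_2* = 22.0588

The MRS is q_2/q_1. Set MRS = p_1/p_2.
So p_2·q_2 = p_1·q_1; combined with the budget, a share 0.5 of income goes to q_1.
Demand: q_1*(p_1,p_2,I) = 0.5·I/p_1 and q_2* = 0.5·I/p_2.
At p_1=20.12, p_2=1.36, I=60: q_2* = 0.5·60/1.36 = 22.0588.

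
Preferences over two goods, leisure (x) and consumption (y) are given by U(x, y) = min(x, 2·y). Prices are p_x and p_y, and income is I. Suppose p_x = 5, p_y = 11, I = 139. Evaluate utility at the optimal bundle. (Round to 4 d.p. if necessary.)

V = 13.2381

Demand: x*(p_x,p_y,I) = 2·I/(2·p_x + p_y), y* = I/(2·p_x + p_y).
Here 2·5 + 11 = 21, giving x* = 13.2381 and y* = 6.619.
Utility at the optimum: U(13.2381, 6.619) = 13.2381.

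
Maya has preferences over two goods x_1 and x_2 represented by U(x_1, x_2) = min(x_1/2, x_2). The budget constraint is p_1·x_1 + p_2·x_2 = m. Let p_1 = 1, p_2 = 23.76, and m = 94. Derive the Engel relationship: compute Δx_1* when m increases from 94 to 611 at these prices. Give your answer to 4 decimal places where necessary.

With perfect complements, no substitution: consume in ratio x_1:x_2 = 2:1.
Budget: p_1·x_1 + p_2·(1/2)·x_1 = m, so (2·p_1 + p_2)·x_1 = 2·m.
Demand: x_1*(p_1,p_2,m) = 2·m/(2·p_1 + p_2), x_2* = m/(2·p_1 + p_2).
Here 2·1 + 23.76 = 25.76, giving x_1* = 7.2981.
At m' = 611: x_1* = 47.4379. Change: 47.4379 − 7.2981 = 40.1398.

Δx_1* = 40.1398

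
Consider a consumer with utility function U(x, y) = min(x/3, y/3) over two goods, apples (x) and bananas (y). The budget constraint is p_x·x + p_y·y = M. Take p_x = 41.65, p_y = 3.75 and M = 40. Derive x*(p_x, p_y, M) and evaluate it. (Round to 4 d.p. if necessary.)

Demand: x*(p_x,p_y,M) = 3·M/(3·p_x + 3·p_y), y* = 3·M/(3·p_x + 3·p_y).
Here 3·41.65 + 3·3.75 = 136.2, giving x* = 0.8811.

x* = 0.8811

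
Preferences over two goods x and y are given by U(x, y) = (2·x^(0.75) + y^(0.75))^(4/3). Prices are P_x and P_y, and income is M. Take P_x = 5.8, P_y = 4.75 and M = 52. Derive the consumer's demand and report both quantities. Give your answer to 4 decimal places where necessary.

MU_x ∝ 2·x^(-0.25), MU_y ∝ y^(-0.25), so MRS = 2·(y/x)^(0.25) = P_x/P_y.
Solve for the ratio: y/x = [(1/2)·P_x/P_y]^(4).
With the ratio pinned down, the budget gives x* = M/(P_x + P_y·(y/x)) and y* = (y/x)·x*.
Numerically y/x = 0.138937, so x* = 52/(5.8 + 4.75·0.138937) = 8.0496 and y* = 0.138937·8.0496 = 1.1184.

x* = 8.0496, y* = 1.1184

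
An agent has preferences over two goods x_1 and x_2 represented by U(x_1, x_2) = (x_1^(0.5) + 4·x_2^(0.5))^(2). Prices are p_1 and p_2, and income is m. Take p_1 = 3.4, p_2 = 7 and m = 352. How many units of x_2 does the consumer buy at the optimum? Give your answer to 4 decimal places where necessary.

From the CES first-order condition, (1/4)·(x_2/x_1)^(0.5) = p_1/p_2.
Solve for the ratio: x_2/x_1 = [4·p_1/p_2]^(2).
Substitute x_2 = (x_2/x_1)·x_1 into the budget: x_1* = m/(p_1 + p_2·(x_2/x_1)).
Numerically x_2/x_1 = 3.774694, so x_1* = 352/(3.4 + 7·3.774694) = 11.803 and x_2* = 3.774694·11.803 = 44.5528.

x_2* = 44.5528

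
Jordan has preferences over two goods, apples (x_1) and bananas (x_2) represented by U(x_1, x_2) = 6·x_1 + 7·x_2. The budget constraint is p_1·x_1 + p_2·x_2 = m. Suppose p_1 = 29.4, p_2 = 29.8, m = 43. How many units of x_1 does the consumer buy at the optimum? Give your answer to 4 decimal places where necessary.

x_2 gives more utility per dollar, so spend all income on x_2: x_2* = m/p_2, x_1* = 0.
Numerically: x_1* = 0, x_2* = 1.443.

x_1* = 0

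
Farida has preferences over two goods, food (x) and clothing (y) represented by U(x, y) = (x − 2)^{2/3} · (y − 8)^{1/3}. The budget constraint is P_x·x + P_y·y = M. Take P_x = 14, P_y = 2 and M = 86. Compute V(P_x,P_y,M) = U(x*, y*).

After buying the subsistence bundle (2, 8), a share 2/3 of the remaining income goes to x: x* = 2 + 2/3·(M − 2P_x − 8P_y)/P_x.
Discretionary income = 86 − 2·14 − 8·2 = 42; x* = 2 + 2/3·42/14 = 4; y* = 8 + 1/3·42/2 = 15.
Utility at the optimum: U(4, 15) = 3.0366.

V = 3.0366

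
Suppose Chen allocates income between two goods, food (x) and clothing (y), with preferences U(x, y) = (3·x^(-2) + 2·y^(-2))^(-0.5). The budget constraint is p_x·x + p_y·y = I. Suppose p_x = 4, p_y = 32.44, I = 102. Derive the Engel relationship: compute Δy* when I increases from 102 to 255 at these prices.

Numerically y/x = 0.434806, so x* = 102/(4 + 32.44·0.434806) = 5.6338 and y* = 0.434806·5.6338 = 2.4496.
At I' = 255: y* = 6.124. Change: 6.124 − 2.4496 = 3.6744.

Δy* = 3.6744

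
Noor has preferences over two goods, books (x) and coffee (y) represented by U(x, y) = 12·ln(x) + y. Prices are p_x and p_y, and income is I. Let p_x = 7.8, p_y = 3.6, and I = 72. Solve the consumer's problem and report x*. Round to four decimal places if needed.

x* = 5.5385

MU_x = 12/x, MU_y = 1. Tangency: 12/x = p_x/p_y.
So x*(p_x,p_y) = 12·p_y/p_x, independent of income; and y* = (I − 12·p_y)/p_y.
At the given prices: x* = 12·3.6/7.8 = 5.5385.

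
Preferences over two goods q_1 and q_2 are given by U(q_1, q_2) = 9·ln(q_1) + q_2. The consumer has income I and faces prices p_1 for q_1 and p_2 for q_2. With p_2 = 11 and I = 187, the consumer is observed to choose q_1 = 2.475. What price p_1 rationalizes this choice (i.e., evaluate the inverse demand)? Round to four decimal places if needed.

p_1 = 40

MU_q_1 = 9/q_1, MU_q_2 = 1. Tangency: 9/q_1 = p_1/p_2.
So q_1*(p_1,p_2) = 9·p_2/p_1, independent of income; and q_2* = (I − 9·p_2)/p_2.
Set q_1* = 2.475 in the demand function and solve for p_1: p_1 = 40.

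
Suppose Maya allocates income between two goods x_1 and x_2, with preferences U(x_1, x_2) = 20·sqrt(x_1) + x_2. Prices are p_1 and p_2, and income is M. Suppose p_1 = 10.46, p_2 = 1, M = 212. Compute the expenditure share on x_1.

MU_x_1 = 10/√x_1, MU_x_2 = 1. Tangency: 10/√x_1 = p_1/p_2.
Thus x_1* = (10·p_2/p_1)² — independent of M — with the rest of income spent on x_2.
Plugging in: x_1* = (10·1/10.46)² = 0.914, x_2* = 202.4398.
Expenditure on x_1: 10.46·0.914 = 9.5602; share = 0.0451.

share on x_1 = 0.0451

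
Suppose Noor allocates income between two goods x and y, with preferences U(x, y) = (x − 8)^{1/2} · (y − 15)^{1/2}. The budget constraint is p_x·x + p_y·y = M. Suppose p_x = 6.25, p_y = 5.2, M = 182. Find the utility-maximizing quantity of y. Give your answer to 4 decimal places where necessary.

y* = 20.1923

Let x' = x−8, y' = y−15. MRS = y'/x' = p_x/p_y.
After buying the subsistence bundle (8, 15), a share 0.5 of the remaining income goes to x: x* = 8 + 0.5·(M − 8p_x − 15p_y)/p_x.
Discretionary income = 182 − 8·6.25 − 15·5.2 = 54; y* = 15 + 0.5·54/5.2 = 20.1923.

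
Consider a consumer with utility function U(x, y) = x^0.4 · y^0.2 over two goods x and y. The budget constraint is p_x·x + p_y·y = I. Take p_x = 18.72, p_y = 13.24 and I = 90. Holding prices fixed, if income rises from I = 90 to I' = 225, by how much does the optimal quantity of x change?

Δx* = 4.8077

Tangency: MRS = 2·y/x = p_x/p_y.
So 0.4·p_y·y = 0.2·p_x·x; combined with the budget, a share 2/3 of income goes to x.
Demand: x*(p_x,p_y,I) = 2/3·I/p_x and y* = 1/3·I/p_y.
At p_x=18.72, p_y=13.24, I=90: x* = 2/3·90/18.72 = 3.2051.
At I' = 225: x* = 8.0128. Change: 8.0128 − 3.2051 = 4.8077.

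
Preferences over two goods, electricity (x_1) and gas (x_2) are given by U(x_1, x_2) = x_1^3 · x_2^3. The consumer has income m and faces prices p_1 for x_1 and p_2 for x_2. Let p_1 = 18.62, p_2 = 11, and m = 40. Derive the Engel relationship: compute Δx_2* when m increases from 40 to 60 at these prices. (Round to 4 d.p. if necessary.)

The MRS is x_2/x_1. Set MRS = p_1/p_2.
Rearranging, p_2·x_2 = p_1·x_1. Substituting into the budget gives p_1·x_1·(1 + 1) = m.
Demand: x_1*(p_1,p_2,m) = 0.5·m/p_1 and x_2* = 0.5·m/p_2.
At p_1=18.62, p_2=11, m=40: x_2* = 0.5·40/11 = 1.8182.
At m' = 60: x_2* = 2.7273. Change: 2.7273 − 1.8182 = 0.9091.

Δx_2* = 0.9091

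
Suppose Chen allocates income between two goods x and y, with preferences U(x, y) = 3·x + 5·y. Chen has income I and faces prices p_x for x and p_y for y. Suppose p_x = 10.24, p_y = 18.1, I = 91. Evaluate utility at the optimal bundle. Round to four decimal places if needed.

V = 26.6602

Linear utility — the consumer picks whichever good has higher MU/price: 3/10.24 = 0.293 vs 5/18.1 = 0.2762.
x gives more utility per dollar, so spend all income on x: x* = I/p_x, y* = 0.
Numerically: x* = 8.8867, y* = 0.
Utility at the optimum: U(8.8867, 0) = 26.6602.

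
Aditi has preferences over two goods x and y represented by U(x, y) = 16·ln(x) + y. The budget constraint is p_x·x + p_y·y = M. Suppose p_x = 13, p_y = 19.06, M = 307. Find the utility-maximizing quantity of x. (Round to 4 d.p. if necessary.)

MU_x = 16/x, MU_y = 1. Tangency: 16/x = p_x/p_y.
So x*(p_x,p_y) = 16·p_y/p_x, independent of income; and y* = (M − 16·p_y)/p_y.
At the given prices: x* = 16·19.06/13 = 23.4585.

x* = 23.4585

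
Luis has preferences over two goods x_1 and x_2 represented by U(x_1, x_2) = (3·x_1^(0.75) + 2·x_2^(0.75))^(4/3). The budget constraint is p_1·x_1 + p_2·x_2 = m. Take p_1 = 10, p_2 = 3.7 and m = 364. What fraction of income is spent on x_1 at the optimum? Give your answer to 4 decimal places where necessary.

MU_x_1 ∝ 3·x_1^(-0.25), MU_x_2 ∝ 2·x_2^(-0.25), so MRS = (3/2)·(x_2/x_1)^(0.25) = p_1/p_2.
Solve for the ratio: x_2/x_1 = [(2/3)·p_1/p_2]^(4).
With the ratio pinned down, the budget gives x_1* = m/(p_1 + p_2·(x_2/x_1)) and x_2* = (x_2/x_1)·x_1*.
Numerically x_2/x_1 = 10.539696, so x_1* = 364/(10 + 3.7·10.539696) = 7.429 and x_2* = 10.539696·7.429 = 78.2999.
Expenditure on x_1: 10·7.429 = 74.2905; share = 0.2041.

share on x_1 = 0.2041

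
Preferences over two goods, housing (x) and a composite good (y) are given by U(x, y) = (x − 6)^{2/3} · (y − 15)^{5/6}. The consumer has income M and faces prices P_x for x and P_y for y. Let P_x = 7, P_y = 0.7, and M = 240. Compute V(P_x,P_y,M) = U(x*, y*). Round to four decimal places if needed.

Discretionary income = 240 − 6·7 − 15·0.7 = 187.5; x* = 6 + 4/9·187.5/7 = 17.9048; y* = 15 + 5/9·187.5/0.7 = 163.8095.
Utility at the optimum: U(17.9048, 163.8095) = 337.0333.

V = 337.0333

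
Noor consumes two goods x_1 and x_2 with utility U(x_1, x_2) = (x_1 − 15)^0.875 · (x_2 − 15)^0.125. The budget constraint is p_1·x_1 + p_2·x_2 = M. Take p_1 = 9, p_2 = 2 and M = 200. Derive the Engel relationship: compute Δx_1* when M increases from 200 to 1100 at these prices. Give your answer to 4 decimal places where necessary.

Let x_1' = x_1−15, x_2' = x_2−15. MRS = 7·x_2'/x_1' = p_1/p_2.
Substituting into the budget: x_1* = 15 + 0.875·(M − 15·p_1 − 15·p_2)/p_1, and x_2* = 15 + 0.125·(…)/p_2.
Discretionary income = 200 − 15·9 − 15·2 = 35; x_1* = 15 + 0.875·35/9 = 18.4028.
At M' = 1100: x_1* = 105.9028. Change: 105.9028 − 18.4028 = 87.5.

Δx_1* = 87.5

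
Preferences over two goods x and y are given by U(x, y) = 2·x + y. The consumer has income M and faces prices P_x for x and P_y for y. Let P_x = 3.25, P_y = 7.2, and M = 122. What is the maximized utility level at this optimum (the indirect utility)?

Perfect substitutes: compare marginal utility per dollar. 2/P_x vs 1/P_y → 0.6154 vs 0.1389.
x gives more utility per dollar, so spend all income on x: x* = M/P_x, y* = 0.
Numerically: x* = 37.5385, y* = 0.
Utility at the optimum: U(37.5385, 0) = 75.0769.

V = 75.0769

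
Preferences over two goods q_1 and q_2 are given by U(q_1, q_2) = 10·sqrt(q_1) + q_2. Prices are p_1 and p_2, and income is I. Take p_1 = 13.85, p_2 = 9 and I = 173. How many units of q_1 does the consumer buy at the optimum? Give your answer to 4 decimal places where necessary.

Thus q_1* = (5·p_2/p_1)² — independent of I — with the rest of income spent on q_2.
Plugging in: q_1* = (5·9/13.85)² = 10.5566.

q_1* = 10.5566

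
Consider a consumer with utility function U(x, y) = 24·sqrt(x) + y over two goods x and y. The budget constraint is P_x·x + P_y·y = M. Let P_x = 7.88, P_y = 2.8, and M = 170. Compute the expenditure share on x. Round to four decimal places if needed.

MU_x = 12/√x, MU_y = 1. Tangency: 12/√x = P_x/P_y.
Solve: √x = 12·P_y/P_x, so x*(P_x,P_y) = (12·P_y/P_x)², and y* = (M − P_x·x*)/P_y.
Plugging in: x* = (12·2.8/7.88)² = 18.1813, y* = 9.5468.
Expenditure on x: 7.88·18.1813 = 143.269; share = 0.8428.

share on x = 0.8428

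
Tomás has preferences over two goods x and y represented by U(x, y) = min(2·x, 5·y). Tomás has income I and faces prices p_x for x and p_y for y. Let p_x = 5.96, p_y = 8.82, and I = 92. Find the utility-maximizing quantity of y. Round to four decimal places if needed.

Leontief preferences: the optimum is at the kink where x/5 = y/2, i.e. y = (2/5)·x.
Budget: p_x·x + p_y·(2/5)·x = I, so (5·p_x + 2·p_y)·x = 5·I.
Demand: x*(p_x,p_y,I) = 5·I/(5·p_x + 2·p_y), y* = 2·I/(5·p_x + 2·p_y).
Here 5·5.96 + 2·8.82 = 47.44, giving y* = 3.8786.

y* = 3.8786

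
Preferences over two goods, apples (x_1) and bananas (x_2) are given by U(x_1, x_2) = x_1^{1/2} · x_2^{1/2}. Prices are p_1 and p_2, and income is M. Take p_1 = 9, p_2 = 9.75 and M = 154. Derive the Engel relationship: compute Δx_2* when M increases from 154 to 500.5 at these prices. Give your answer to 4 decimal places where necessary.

Δx_2* = 17.7692

Tangency: MRS = x_2/x_1 = p_1/p_2.
Rearranging, p_2·x_2 = p_1·x_1. Substituting into the budget gives p_1·x_1·(1 + 1) = M.
Demand: x_1*(p_1,p_2,M) = 0.5·M/p_1 and x_2* = 0.5·M/p_2.
At p_1=9, p_2=9.75, M=154: x_2* = 0.5·154/9.75 = 7.8974.
At M' = 500.5: x_2* = 25.6667. Change: 25.6667 − 7.8974 = 17.7692.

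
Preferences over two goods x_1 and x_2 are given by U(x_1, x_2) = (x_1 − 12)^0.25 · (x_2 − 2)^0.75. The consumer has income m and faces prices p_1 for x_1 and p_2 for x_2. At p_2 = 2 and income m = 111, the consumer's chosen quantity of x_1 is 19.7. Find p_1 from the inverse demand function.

p_1 = 2.5

This is Cobb-Douglas in (x_1−12, x_2−2): tangency gives 0.25·p_2·(x_2−2) = 0.75·p_1·(x_1−12).
After buying the subsistence bundle (12, 2), a share 0.25 of the remaining income goes to x_1: x_1* = 12 + 0.25·(m − 12p_1 − 2p_2)/p_1.
Set x_1* = 19.7 in the demand function and solve for p_1: p_1 = 2.5.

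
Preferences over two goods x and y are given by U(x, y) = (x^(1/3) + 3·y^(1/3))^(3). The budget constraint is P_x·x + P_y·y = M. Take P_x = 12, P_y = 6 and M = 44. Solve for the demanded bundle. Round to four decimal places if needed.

x* = 0.4392, y* = 6.4549

With the ratio pinned down, the budget gives x* = M/(P_x + P_y·(y/x)) and y* = (y/x)·x*.
Numerically y/x = 14.696938, so x* = 44/(12 + 6·14.696938) = 0.4392 and y* = 14.696938·0.4392 = 6.4549.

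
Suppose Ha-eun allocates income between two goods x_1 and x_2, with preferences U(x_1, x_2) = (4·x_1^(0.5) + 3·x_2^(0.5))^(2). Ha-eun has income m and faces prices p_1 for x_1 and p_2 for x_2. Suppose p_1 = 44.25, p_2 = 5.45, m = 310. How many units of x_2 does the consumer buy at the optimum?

x_2* = 46.6634

MU_x_1 ∝ 4·x_1^(-0.5), MU_x_2 ∝ 3·x_2^(-0.5), so MRS = (4/3)·(x_2/x_1)^(0.5) = p_1/p_2.
Hence x_2/x_1 = ((3/4)·p_1/p_2)^(1/(0.5)), i.e. raised to the 2 power.
Substitute x_2 = (x_2/x_1)·x_1 into the budget: x_1* = m/(p_1 + p_2·(x_2/x_1)).
Numerically x_2/x_1 = 37.081396, so x_1* = 310/(44.25 + 5.45·37.081396) = 1.2584 and x_2* = 37.081396·1.2584 = 46.6634.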